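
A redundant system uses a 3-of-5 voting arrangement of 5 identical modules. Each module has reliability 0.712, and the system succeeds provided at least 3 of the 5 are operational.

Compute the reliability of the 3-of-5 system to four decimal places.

R = Σ_{i=3}^{5} C(5,i) p^i (1−p)^{5−i} with p = 0.712
C(5,3)·0.712^3·0.288^2 = 0.299381
C(5,4)·0.712^4·0.288^1 = 0.370069
C(5,5)·0.712^5·0.288^0 = 0.182978
Sum = 0.8524

0.8524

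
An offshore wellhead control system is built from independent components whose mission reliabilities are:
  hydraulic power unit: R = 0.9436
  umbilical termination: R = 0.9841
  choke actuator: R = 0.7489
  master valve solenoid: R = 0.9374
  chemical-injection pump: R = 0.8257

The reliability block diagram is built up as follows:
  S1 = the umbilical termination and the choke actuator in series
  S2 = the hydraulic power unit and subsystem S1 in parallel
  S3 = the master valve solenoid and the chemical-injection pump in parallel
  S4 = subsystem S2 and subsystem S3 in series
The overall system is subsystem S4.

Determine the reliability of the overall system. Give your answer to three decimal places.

Series (umbilical termination and choke actuator): 0.98410 × 0.74890 = 0.73699
Parallel (hydraulic power unit and [0.73699]): 1 − (1 − 0.94360)(1 − 0.73699) = 0.98517
Parallel (master valve solenoid and chemical-injection pump): 1 − (1 − 0.93740)(1 − 0.82570) = 0.98909
Series ([0.98517] and [0.98909]): 0.98517 × 0.98909 = 0.974

0.974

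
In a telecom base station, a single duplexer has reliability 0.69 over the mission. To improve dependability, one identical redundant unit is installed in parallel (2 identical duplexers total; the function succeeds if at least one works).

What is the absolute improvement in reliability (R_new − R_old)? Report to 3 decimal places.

R_before = 0.69
R_after = 1 − (1 − 0.69)^2 = 0.904
ΔR = 0.904 − 0.69 = 0.214

0.214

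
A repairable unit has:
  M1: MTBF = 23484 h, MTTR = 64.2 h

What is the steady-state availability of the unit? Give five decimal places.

0.99727

A(M1) = MTBF/(MTBF+MTTR) = 23484/(23484+64.2) = 0.99727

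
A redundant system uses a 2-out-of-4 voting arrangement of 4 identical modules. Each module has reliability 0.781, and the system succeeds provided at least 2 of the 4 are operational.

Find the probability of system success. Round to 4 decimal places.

R = Σ_{i=2}^{4} C(4,i) p^i (1−p)^{4−i} with p = 0.781
C(4,2)·0.781^2·0.219^2 = 0.175526
C(4,3)·0.781^3·0.219^1 = 0.417308
C(4,4)·0.781^4·0.219^0 = 0.372052
Sum = 0.9649

0.9649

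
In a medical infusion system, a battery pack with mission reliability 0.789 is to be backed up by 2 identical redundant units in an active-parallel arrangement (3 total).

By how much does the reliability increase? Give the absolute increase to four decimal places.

0.2016

R_before = 0.789
R_after = 1 − (1 − 0.789)^3 = 0.9906
ΔR = 0.9906 − 0.789 = 0.2016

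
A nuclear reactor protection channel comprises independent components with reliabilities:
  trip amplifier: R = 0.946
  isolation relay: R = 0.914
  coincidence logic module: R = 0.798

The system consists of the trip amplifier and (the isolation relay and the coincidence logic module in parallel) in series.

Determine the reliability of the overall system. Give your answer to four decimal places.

0.9296

Parallel (isolation relay and coincidence logic module): 1 − (1 − 0.914000)(1 − 0.798000) = 0.982628
Series (trip amplifier and [0.982628]): 0.946000 × 0.982628 = 0.9296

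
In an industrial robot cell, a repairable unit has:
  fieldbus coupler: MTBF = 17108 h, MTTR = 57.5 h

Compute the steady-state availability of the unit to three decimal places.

A(fieldbus coupler) = MTBF/(MTBF+MTTR) = 17108/(17108+57.5) = 0.997

0.997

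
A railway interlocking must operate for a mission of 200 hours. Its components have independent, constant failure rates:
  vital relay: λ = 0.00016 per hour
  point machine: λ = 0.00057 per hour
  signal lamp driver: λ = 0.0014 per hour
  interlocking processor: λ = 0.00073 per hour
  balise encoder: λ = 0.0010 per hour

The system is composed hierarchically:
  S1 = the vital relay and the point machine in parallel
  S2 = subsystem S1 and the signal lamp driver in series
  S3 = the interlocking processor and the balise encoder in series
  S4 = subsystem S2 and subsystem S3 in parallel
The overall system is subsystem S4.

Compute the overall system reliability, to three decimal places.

0.928

R(vital relay) = exp(−0.00016 × 200) = 0.96851
R(point machine) = exp(−0.00057 × 200) = 0.89226
R(signal lamp driver) = exp(−0.0014 × 200) = 0.75578
R(interlocking processor) = exp(−0.00073 × 200) = 0.86416
R(balise encoder) = exp(−0.0010 × 200) = 0.81873
Parallel (vital relay and point machine): 1 − (1 − 0.96851)(1 − 0.89226) = 0.99661
Series ([0.99661] and signal lamp driver): 0.99661 × 0.75578 = 0.75322
Series (interlocking processor and balise encoder): 0.86416 × 0.81873 = 0.70751
Parallel ([0.75322] and [0.70751]): 1 − (1 − 0.75322)(1 − 0.70751) = 0.928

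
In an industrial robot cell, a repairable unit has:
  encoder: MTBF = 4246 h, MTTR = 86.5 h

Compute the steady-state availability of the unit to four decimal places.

A(encoder) = MTBF/(MTBF+MTTR) = 4246/(4246+86.5) = 0.9800

0.9800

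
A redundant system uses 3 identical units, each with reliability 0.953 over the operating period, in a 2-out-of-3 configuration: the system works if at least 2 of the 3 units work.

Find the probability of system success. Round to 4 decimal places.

0.9936

R = Σ_{i=2}^{3} C(3,i) p^i (1−p)^{3−i} with p = 0.953
C(3,2)·0.953^2·0.047^1 = 0.128057
C(3,3)·0.953^3·0.047^0 = 0.865523
Sum = 0.9936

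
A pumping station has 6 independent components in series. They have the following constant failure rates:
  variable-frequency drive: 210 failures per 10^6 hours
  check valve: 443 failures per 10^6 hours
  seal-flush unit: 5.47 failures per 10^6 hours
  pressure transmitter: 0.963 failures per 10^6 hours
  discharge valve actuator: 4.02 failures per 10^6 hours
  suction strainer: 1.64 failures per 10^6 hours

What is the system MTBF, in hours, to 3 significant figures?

Series of exponential components: λ_sys = Σ λ_i
λ_sys = 0.000210 + 0.000443 + 0.00000547 + 0.000000963 + 0.00000402 + 0.00000164 = 6.6509e-04 /h
MTBF = 1 / λ_sys = 1500 h

1500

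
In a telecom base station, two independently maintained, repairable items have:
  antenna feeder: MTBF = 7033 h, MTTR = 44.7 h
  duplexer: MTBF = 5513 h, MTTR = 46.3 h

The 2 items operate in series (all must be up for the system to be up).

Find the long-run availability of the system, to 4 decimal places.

0.9854

A(antenna feeder) = MTBF/(MTBF+MTTR) = 7033/(7033+44.7) = 0.993684
A(duplexer) = MTBF/(MTBF+MTTR) = 5513/(5513+46.3) = 0.991672
Series availability: 0.993684 × 0.991672 = 0.9854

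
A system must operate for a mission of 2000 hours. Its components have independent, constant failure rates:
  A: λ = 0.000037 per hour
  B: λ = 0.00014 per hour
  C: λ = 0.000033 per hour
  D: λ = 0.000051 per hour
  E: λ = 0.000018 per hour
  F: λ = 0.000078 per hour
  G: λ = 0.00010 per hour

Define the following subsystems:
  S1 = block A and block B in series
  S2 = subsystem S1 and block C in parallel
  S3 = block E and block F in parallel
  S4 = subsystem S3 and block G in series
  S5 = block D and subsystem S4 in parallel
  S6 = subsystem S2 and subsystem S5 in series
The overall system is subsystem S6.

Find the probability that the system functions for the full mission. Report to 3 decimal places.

R(A) = exp(−0.000037 × 2000) = 0.92867
R(B) = exp(−0.00014 × 2000) = 0.75578
R(C) = exp(−0.000033 × 2000) = 0.93613
R(D) = exp(−0.000051 × 2000) = 0.90303
R(E) = exp(−0.000018 × 2000) = 0.96464
R(F) = exp(−0.000078 × 2000) = 0.85556
R(G) = exp(−0.00010 × 2000) = 0.81873
Series (A and B): 0.92867 × 0.75578 = 0.70187
Parallel ([0.70187] and C): 1 − (1 − 0.70187)(1 − 0.93613) = 0.98096
Parallel (E and F): 1 − (1 − 0.96464)(1 − 0.85556) = 0.99489
Series ([0.99489] and G): 0.99489 × 0.81873 = 0.81455
Parallel (D and [0.81455]): 1 − (1 − 0.90303)(1 − 0.81455) = 0.98202
Series ([0.98096] and [0.98202]): 0.98096 × 0.98202 = 0.963

0.963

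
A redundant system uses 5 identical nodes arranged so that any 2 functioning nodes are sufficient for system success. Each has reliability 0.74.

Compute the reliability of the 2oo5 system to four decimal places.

0.9819

R = Σ_{i=2}^{5} C(5,i) p^i (1−p)^{5−i} with p = 0.74
C(5,2)·0.74^2·0.26^3 = 0.096246
C(5,3)·0.74^3·0.26^2 = 0.273931
C(5,4)·0.74^4·0.26^1 = 0.389825
C(5,5)·0.74^5·0.26^0 = 0.221901
Sum = 0.9819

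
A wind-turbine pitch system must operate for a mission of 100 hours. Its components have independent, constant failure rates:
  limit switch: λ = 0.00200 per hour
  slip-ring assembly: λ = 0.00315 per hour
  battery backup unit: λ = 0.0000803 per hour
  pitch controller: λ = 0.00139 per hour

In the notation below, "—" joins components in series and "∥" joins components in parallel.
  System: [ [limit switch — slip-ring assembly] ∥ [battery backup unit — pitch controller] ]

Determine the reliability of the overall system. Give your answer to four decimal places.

R(limit switch) = exp(−0.00200 × 100) = 0.818731
R(slip-ring assembly) = exp(−0.00315 × 100) = 0.729789
R(battery backup unit) = exp(−0.0000803 × 100) = 0.992002
R(pitch controller) = exp(−0.00139 × 100) = 0.870228
Series (limit switch and slip-ring assembly): 0.818731 × 0.729789 = 0.597501
Series (battery backup unit and pitch controller): 0.992002 × 0.870228 = 0.863268
Parallel ([0.597501] and [0.863268]): 1 − (1 − 0.597501)(1 − 0.863268) = 0.9450

0.9450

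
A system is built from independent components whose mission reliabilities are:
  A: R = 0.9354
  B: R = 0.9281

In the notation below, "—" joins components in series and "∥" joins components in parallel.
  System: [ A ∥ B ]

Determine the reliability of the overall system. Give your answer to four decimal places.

0.9954

Parallel (A and B): 1 − (1 − 0.935400)(1 − 0.928100) = 0.9954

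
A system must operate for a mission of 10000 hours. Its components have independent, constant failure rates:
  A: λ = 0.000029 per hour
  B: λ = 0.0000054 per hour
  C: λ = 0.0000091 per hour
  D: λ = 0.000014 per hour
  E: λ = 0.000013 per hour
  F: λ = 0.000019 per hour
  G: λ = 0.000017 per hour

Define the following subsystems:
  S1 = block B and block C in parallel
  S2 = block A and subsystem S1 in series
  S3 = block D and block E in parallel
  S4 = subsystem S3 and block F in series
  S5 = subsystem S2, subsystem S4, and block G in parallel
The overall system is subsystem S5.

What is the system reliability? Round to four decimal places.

0.9926

R(A) = exp(−0.000029 × 10000) = 0.748264
R(B) = exp(−0.0000054 × 10000) = 0.947432
R(C) = exp(−0.0000091 × 10000) = 0.913018
R(D) = exp(−0.000014 × 10000) = 0.869358
R(E) = exp(−0.000013 × 10000) = 0.878095
R(F) = exp(−0.000019 × 10000) = 0.826959
R(G) = exp(−0.000017 × 10000) = 0.843665
Parallel (B and C): 1 − (1 − 0.947432)(1 − 0.913018) = 0.995428
Series (A and [0.995428]): 0.748264 × 0.995428 = 0.744843
Parallel (D and E): 1 − (1 − 0.869358)(1 − 0.878095) = 0.984074
Series ([0.984074] and F): 0.984074 × 0.826959 = 0.813789
Parallel ([0.744843], [0.813789], and G): 1 − (1 − 0.744843)(1 − 0.813789)(1 − 0.843665) = 0.9926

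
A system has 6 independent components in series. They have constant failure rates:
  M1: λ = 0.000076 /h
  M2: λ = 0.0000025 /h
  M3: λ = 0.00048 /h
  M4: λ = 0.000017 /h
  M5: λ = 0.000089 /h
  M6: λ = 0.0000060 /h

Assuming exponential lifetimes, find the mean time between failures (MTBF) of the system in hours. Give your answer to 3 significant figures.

1490

Series of exponential components: λ_sys = Σ λ_i
λ_sys = 0.000076 + 0.0000025 + 0.00048 + 0.000017 + 0.000089 + 0.0000060 = 6.7050e-04 /h
MTBF = 1 / λ_sys = 1490 h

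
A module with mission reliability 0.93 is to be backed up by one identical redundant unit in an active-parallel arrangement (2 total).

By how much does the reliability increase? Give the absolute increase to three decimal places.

R_before = 0.93
R_after = 1 − (1 − 0.93)^2 = 0.995
ΔR = 0.995 − 0.93 = 0.065

0.065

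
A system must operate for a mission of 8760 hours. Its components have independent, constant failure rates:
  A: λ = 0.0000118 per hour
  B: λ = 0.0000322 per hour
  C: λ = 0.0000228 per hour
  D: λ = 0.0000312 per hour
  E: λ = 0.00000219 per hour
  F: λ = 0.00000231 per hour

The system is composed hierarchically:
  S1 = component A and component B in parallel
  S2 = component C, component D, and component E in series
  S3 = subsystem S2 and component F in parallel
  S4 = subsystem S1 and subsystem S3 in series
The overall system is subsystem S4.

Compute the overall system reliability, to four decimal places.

R(A) = exp(−0.0000118 × 8760) = 0.901795
R(B) = exp(−0.0000322 × 8760) = 0.754219
R(C) = exp(−0.0000228 × 8760) = 0.818953
R(D) = exp(−0.0000312 × 8760) = 0.760855
R(E) = exp(−0.00000219 × 8760) = 0.980998
R(F) = exp(−0.00000231 × 8760) = 0.979968
Parallel (A and B): 1 − (1 − 0.901795)(1 − 0.754219) = 0.975863
Series (C, D, and E): 0.818953 × 0.760855 × 0.980998 = 0.611264
Parallel ([0.611264] and F): 1 − (1 − 0.611264)(1 − 0.979968) = 0.992213
Series ([0.975863] and [0.992213]): 0.975863 × 0.992213 = 0.9683

0.9683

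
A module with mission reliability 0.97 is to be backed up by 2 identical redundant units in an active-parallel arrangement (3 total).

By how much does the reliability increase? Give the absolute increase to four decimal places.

0.0300

R_before = 0.97
R_after = 1 − (1 − 0.97)^3 = 1.0000
ΔR = 1.0000 − 0.97 = 0.0300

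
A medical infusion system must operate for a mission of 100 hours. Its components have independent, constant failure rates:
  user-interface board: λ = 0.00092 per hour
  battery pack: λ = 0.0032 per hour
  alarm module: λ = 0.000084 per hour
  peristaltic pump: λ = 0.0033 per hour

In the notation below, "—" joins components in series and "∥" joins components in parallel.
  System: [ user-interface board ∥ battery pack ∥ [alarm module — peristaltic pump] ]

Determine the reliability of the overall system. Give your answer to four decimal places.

0.9931

R(user-interface board) = exp(−0.00092 × 100) = 0.912105
R(battery pack) = exp(−0.0032 × 100) = 0.726149
R(alarm module) = exp(−0.000084 × 100) = 0.991635
R(peristaltic pump) = exp(−0.0033 × 100) = 0.718924
Series (alarm module and peristaltic pump): 0.991635 × 0.718924 = 0.712910
Parallel (user-interface board, battery pack, and [0.712910]): 1 − (1 − 0.912105)(1 − 0.726149)(1 − 0.712910) = 0.9931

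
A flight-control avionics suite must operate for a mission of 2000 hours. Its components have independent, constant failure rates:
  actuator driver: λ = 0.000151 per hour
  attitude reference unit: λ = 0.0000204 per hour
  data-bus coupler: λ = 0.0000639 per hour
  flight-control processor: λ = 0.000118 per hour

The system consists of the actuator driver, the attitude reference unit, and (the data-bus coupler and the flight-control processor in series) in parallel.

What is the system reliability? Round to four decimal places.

0.9968

R(actuator driver) = exp(−0.000151 × 2000) = 0.739338
R(attitude reference unit) = exp(−0.0000204 × 2000) = 0.960021
R(data-bus coupler) = exp(−0.0000639 × 2000) = 0.880029
R(flight-control processor) = exp(−0.000118 × 2000) = 0.789781
Series (data-bus coupler and flight-control processor): 0.880029 × 0.789781 = 0.695030
Parallel (actuator driver, attitude reference unit, and [0.695030]): 1 − (1 − 0.739338)(1 − 0.960021)(1 − 0.695030) = 0.9968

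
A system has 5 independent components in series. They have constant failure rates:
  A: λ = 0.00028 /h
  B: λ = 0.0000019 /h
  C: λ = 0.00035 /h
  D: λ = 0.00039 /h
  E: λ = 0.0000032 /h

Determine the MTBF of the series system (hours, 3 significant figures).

976

Series of exponential components: λ_sys = Σ λ_i
λ_sys = 0.00028 + 0.0000019 + 0.00035 + 0.00039 + 0.0000032 = 1.0251e-03 /h
MTBF = 1 / λ_sys = 976 h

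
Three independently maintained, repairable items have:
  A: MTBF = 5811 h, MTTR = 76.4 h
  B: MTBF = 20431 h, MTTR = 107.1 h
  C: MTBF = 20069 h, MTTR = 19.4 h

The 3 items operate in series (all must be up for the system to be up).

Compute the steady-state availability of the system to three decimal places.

A(A) = MTBF/(MTBF+MTTR) = 5811/(5811+76.4) = 0.987023
A(B) = MTBF/(MTBF+MTTR) = 20431/(20431+107.1) = 0.994785
A(C) = MTBF/(MTBF+MTTR) = 20069/(20069+19.4) = 0.999034
Series availability: 0.987023 × 0.994785 × 0.999034 = 0.981

0.981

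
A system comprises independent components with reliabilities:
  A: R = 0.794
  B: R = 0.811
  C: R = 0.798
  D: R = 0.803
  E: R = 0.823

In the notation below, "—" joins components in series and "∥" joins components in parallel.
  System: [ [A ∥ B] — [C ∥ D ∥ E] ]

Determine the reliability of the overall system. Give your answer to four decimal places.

Parallel (A and B): 1 − (1 − 0.794000)(1 − 0.811000) = 0.961066
Parallel (C, D, and E): 1 − (1 − 0.798000)(1 − 0.803000)(1 − 0.823000) = 0.992956
Series ([0.961066] and [0.992956]): 0.961066 × 0.992956 = 0.9543

0.9543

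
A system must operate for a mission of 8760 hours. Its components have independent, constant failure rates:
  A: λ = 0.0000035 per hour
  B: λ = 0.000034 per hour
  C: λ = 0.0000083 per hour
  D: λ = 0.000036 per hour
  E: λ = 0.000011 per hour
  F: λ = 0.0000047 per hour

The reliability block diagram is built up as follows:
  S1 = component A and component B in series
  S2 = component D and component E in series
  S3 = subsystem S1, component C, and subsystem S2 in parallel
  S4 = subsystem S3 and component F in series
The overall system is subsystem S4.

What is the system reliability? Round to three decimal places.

0.953

R(A) = exp(−0.0000035 × 8760) = 0.96981
R(B) = exp(−0.000034 × 8760) = 0.74242
R(C) = exp(−0.0000083 × 8760) = 0.92987
R(D) = exp(−0.000036 × 8760) = 0.72953
R(E) = exp(−0.000011 × 8760) = 0.90814
R(F) = exp(−0.0000047 × 8760) = 0.95966
Series (A and B): 0.96981 × 0.74242 = 0.72001
Series (D and E): 0.72953 × 0.90814 = 0.66252
Parallel ([0.72001], C, and [0.66252]): 1 − (1 − 0.72001)(1 − 0.92987)(1 − 0.66252) = 0.99337
Series ([0.99337] and F): 0.99337 × 0.95966 = 0.953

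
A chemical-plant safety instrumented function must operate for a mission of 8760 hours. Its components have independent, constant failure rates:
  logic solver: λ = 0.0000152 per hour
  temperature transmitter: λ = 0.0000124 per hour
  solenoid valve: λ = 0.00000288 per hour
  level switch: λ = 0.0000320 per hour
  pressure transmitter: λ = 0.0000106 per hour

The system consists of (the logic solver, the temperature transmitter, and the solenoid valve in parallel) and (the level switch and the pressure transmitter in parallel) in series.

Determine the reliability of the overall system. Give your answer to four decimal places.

R(logic solver) = exp(−0.0000152 × 8760) = 0.875332
R(temperature transmitter) = exp(−0.0000124 × 8760) = 0.897068
R(solenoid valve) = exp(−0.00000288 × 8760) = 0.975087
R(level switch) = exp(−0.0000320 × 8760) = 0.755542
R(pressure transmitter) = exp(−0.0000106 × 8760) = 0.911325
Parallel (logic solver, temperature transmitter, and solenoid valve): 1 − (1 − 0.875332)(1 − 0.897068)(1 − 0.975087) = 0.999680
Parallel (level switch and pressure transmitter): 1 − (1 − 0.755542)(1 − 0.911325) = 0.978323
Series ([0.999680] and [0.978323]): 0.999680 × 0.978323 = 0.9780

0.9780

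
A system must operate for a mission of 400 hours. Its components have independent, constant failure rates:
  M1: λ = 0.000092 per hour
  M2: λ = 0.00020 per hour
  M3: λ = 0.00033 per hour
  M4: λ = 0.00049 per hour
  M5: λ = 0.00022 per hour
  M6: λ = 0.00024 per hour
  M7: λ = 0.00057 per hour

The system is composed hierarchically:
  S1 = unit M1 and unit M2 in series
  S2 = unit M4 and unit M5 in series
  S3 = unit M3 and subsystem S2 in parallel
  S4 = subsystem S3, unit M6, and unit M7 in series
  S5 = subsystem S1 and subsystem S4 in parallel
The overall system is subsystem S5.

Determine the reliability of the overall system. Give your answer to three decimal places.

0.967

R(M1) = exp(−0.000092 × 400) = 0.96387
R(M2) = exp(−0.00020 × 400) = 0.92312
R(M3) = exp(−0.00033 × 400) = 0.87634
R(M4) = exp(−0.00049 × 400) = 0.82201
R(M5) = exp(−0.00022 × 400) = 0.91576
R(M6) = exp(−0.00024 × 400) = 0.90846
R(M7) = exp(−0.00057 × 400) = 0.79612
Series (M1 and M2): 0.96387 × 0.92312 = 0.88977
Series (M4 and M5): 0.82201 × 0.91576 = 0.75276
Parallel (M3 and [0.75276]): 1 − (1 − 0.87634)(1 − 0.75276) = 0.96943
Series ([0.96943], M6, and M7): 0.96943 × 0.90846 × 0.79612 = 0.70113
Parallel ([0.88977] and [0.70113]): 1 − (1 − 0.88977)(1 − 0.70113) = 0.967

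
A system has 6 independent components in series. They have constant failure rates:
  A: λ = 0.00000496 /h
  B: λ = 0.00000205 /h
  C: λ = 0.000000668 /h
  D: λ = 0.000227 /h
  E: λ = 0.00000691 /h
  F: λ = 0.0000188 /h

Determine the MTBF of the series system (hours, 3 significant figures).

Series of exponential components: λ_sys = Σ λ_i
λ_sys = 0.00000496 + 0.00000205 + 0.000000668 + 0.000227 + 0.00000691 + 0.0000188 = 2.6039e-04 /h
MTBF = 1 / λ_sys = 3840 h

3840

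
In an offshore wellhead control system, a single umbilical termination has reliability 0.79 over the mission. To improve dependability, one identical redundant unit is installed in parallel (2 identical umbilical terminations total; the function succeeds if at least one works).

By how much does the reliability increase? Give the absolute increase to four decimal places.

0.1659

R_before = 0.79
R_after = 1 − (1 − 0.79)^2 = 0.9559
ΔR = 0.9559 − 0.79 = 0.1659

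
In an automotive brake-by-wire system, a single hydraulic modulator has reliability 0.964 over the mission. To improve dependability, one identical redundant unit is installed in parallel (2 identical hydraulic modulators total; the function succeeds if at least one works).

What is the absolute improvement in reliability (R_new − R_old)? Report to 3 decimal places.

0.035

R_before = 0.964
R_after = 1 − (1 − 0.964)^2 = 0.999
ΔR = 0.999 − 0.964 = 0.035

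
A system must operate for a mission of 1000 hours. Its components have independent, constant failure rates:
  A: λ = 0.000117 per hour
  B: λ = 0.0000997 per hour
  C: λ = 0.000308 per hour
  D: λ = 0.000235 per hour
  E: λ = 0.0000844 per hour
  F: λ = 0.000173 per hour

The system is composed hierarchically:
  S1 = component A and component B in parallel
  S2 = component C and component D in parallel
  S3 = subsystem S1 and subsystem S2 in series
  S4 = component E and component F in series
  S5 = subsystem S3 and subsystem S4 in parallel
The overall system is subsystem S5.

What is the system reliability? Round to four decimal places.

0.9852

R(A) = exp(−0.000117 × 1000) = 0.889585
R(B) = exp(−0.0000997 × 1000) = 0.905109
R(C) = exp(−0.000308 × 1000) = 0.734915
R(D) = exp(−0.000235 × 1000) = 0.790571
R(E) = exp(−0.0000844 × 1000) = 0.919064
R(F) = exp(−0.000173 × 1000) = 0.841138
Parallel (A and B): 1 − (1 − 0.889585)(1 − 0.905109) = 0.989523
Parallel (C and D): 1 − (1 − 0.734915)(1 − 0.790571) = 0.944484
Series ([0.989523] and [0.944484]): 0.989523 × 0.944484 = 0.934589
Series (E and F): 0.919064 × 0.841138 = 0.773060
Parallel ([0.934589] and [0.773060]): 1 − (1 − 0.934589)(1 − 0.773060) = 0.9852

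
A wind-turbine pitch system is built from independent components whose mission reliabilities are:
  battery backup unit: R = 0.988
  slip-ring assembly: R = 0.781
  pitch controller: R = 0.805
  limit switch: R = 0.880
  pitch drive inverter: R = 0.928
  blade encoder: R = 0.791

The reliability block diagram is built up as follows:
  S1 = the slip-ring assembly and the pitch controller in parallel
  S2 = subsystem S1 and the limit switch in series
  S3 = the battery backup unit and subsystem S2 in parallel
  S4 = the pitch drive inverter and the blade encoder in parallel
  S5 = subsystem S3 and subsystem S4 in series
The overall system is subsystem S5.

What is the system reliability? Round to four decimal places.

0.9831

Parallel (slip-ring assembly and pitch controller): 1 − (1 − 0.781000)(1 − 0.805000) = 0.957295
Series ([0.957295] and limit switch): 0.957295 × 0.880000 = 0.842420
Parallel (battery backup unit and [0.842420]): 1 − (1 − 0.988000)(1 − 0.842420) = 0.998109
Parallel (pitch drive inverter and blade encoder): 1 − (1 − 0.928000)(1 − 0.791000) = 0.984952
Series ([0.998109] and [0.984952]): 0.998109 × 0.984952 = 0.9831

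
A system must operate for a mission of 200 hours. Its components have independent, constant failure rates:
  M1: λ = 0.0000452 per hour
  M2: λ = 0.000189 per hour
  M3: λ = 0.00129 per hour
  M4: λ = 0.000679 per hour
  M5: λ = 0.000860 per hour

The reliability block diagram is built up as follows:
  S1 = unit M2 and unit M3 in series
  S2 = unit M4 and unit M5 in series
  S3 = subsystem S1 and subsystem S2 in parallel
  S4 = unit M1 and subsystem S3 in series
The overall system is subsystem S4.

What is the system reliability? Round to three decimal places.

0.924

R(M1) = exp(−0.0000452 × 200) = 0.99100
R(M2) = exp(−0.000189 × 200) = 0.96291
R(M3) = exp(−0.00129 × 200) = 0.77260
R(M4) = exp(−0.000679 × 200) = 0.87302
R(M5) = exp(−0.000860 × 200) = 0.84198
Series (M2 and M3): 0.96291 × 0.77260 = 0.74394
Series (M4 and M5): 0.87302 × 0.84198 = 0.73507
Parallel ([0.74394] and [0.73507]): 1 − (1 − 0.74394)(1 − 0.73507) = 0.93216
Series (M1 and [0.93216]): 0.99100 × 0.93216 = 0.924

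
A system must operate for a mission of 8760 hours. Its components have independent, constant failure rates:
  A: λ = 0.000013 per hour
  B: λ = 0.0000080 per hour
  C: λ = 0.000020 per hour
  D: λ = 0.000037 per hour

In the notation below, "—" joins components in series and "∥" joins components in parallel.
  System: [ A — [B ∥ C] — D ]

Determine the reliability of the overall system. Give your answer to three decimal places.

0.638

R(A) = exp(−0.000013 × 8760) = 0.89237
R(B) = exp(−0.0000080 × 8760) = 0.93232
R(C) = exp(−0.000020 × 8760) = 0.83929
R(D) = exp(−0.000037 × 8760) = 0.72316
Parallel (B and C): 1 − (1 − 0.93232)(1 − 0.83929) = 0.98912
Series (A, [0.98912], and D): 0.89237 × 0.98912 × 0.72316 = 0.638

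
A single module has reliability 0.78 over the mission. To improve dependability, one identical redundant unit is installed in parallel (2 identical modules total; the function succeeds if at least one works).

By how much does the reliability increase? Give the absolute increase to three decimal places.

R_before = 0.78
R_after = 1 − (1 − 0.78)^2 = 0.952
ΔR = 0.952 − 0.78 = 0.172

0.172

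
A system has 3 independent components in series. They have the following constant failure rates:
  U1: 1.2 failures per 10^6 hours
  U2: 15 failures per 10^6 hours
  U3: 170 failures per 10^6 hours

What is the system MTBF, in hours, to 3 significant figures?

5370

Series of exponential components: λ_sys = Σ λ_i
λ_sys = 0.0000012 + 0.000015 + 0.00017 = 1.8620e-04 /h
MTBF = 1 / λ_sys = 5370 h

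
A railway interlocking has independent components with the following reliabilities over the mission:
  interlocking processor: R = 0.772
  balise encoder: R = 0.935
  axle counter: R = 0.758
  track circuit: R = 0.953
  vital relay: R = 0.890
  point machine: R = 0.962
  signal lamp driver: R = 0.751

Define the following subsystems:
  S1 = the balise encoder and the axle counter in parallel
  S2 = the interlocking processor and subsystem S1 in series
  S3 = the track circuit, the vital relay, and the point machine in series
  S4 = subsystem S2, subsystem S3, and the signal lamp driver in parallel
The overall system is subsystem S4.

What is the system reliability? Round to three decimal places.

0.989

Parallel (balise encoder and axle counter): 1 − (1 − 0.93500)(1 − 0.75800) = 0.98427
Series (interlocking processor and [0.98427]): 0.77200 × 0.98427 = 0.75986
Series (track circuit, vital relay, and point machine): 0.95300 × 0.89000 × 0.96200 = 0.81594
Parallel ([0.75986], [0.81594], and signal lamp driver): 1 − (1 − 0.75986)(1 − 0.81594)(1 − 0.75100) = 0.989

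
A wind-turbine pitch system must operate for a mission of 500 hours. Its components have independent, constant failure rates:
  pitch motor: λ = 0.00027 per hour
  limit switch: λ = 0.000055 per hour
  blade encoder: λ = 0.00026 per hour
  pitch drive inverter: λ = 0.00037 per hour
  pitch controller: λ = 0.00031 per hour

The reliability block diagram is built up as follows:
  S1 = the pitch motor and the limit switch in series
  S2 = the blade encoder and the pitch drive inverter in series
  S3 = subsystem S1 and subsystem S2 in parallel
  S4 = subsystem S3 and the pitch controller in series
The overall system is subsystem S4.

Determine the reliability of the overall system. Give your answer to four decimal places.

0.8217

R(pitch motor) = exp(−0.00027 × 500) = 0.873716
R(limit switch) = exp(−0.000055 × 500) = 0.972875
R(blade encoder) = exp(−0.00026 × 500) = 0.878095
R(pitch drive inverter) = exp(−0.00037 × 500) = 0.831104
R(pitch controller) = exp(−0.00031 × 500) = 0.856415
Series (pitch motor and limit switch): 0.873716 × 0.972875 = 0.850016
Series (blade encoder and pitch drive inverter): 0.878095 × 0.831104 = 0.729788
Parallel ([0.850016] and [0.729788]): 1 − (1 − 0.850016)(1 − 0.729788) = 0.959473
Series ([0.959473] and pitch controller): 0.959473 × 0.856415 = 0.8217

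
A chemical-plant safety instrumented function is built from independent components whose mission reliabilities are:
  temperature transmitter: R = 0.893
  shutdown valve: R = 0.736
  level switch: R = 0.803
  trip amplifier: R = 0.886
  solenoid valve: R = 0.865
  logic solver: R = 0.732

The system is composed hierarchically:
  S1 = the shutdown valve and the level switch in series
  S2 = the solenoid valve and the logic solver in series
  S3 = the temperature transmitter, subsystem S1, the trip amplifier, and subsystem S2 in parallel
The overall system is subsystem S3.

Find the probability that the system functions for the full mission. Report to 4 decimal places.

Series (shutdown valve and level switch): 0.736000 × 0.803000 = 0.591008
Series (solenoid valve and logic solver): 0.865000 × 0.732000 = 0.633180
Parallel (temperature transmitter, [0.591008], trip amplifier, and [0.633180]): 1 − (1 − 0.893000)(1 − 0.591008)(1 − 0.886000)(1 − 0.633180) = 0.9982

0.9982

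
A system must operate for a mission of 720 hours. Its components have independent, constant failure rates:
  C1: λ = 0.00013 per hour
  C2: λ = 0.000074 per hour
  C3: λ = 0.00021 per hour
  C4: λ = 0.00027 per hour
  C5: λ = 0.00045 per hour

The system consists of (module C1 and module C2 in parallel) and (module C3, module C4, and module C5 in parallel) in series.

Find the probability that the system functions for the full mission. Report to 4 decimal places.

0.9885

R(C1) = exp(−0.00013 × 720) = 0.910647
R(C2) = exp(−0.000074 × 720) = 0.948115
R(C3) = exp(−0.00021 × 720) = 0.859676
R(C4) = exp(−0.00027 × 720) = 0.823329
R(C5) = exp(−0.00045 × 720) = 0.723250
Parallel (C1 and C2): 1 − (1 − 0.910647)(1 − 0.948115) = 0.995364
Parallel (C3, C4, and C5): 1 − (1 − 0.859676)(1 − 0.823329)(1 − 0.723250) = 0.993139
Series ([0.995364] and [0.993139]): 0.995364 × 0.993139 = 0.9885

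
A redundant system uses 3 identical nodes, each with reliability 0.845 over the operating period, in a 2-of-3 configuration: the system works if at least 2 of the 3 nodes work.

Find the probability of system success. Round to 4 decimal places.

0.9354

R = Σ_{i=2}^{3} C(3,i) p^i (1−p)^{3−i} with p = 0.845
C(3,2)·0.845^2·0.155^1 = 0.332022
C(3,3)·0.845^3·0.155^0 = 0.603351
Sum = 0.9354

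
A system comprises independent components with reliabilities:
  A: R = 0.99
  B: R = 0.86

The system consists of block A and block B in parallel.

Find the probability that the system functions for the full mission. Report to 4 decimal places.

0.9986

Parallel (A and B): 1 − (1 − 0.990000)(1 − 0.860000) = 0.9986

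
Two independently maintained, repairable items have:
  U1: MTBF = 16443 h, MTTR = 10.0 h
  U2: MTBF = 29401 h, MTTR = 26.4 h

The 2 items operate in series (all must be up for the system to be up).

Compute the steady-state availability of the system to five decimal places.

A(U1) = MTBF/(MTBF+MTTR) = 16443/(16443+10.0) = 0.999392
A(U2) = MTBF/(MTBF+MTTR) = 29401/(29401+26.4) = 0.999103
Series availability: 0.999392 × 0.999103 = 0.99850

0.99850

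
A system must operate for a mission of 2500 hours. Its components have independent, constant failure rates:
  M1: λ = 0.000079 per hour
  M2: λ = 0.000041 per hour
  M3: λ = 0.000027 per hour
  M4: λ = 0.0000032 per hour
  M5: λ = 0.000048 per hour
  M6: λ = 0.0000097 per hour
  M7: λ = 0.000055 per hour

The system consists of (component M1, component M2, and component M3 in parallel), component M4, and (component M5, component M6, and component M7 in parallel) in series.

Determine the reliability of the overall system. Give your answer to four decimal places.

0.9906

R(M1) = exp(−0.000079 × 2500) = 0.820780
R(M2) = exp(−0.000041 × 2500) = 0.902578
R(M3) = exp(−0.000027 × 2500) = 0.934728
R(M4) = exp(−0.0000032 × 2500) = 0.992032
R(M5) = exp(−0.000048 × 2500) = 0.886920
R(M6) = exp(−0.0000097 × 2500) = 0.976042
R(M7) = exp(−0.000055 × 2500) = 0.871534
Parallel (M1, M2, and M3): 1 − (1 − 0.820780)(1 − 0.902578)(1 − 0.934728) = 0.998860
Parallel (M5, M6, and M7): 1 − (1 − 0.886920)(1 − 0.976042)(1 − 0.871534) = 0.999652
Series ([0.998860], M4, and [0.999652]): 0.998860 × 0.992032 × 0.999652 = 0.9906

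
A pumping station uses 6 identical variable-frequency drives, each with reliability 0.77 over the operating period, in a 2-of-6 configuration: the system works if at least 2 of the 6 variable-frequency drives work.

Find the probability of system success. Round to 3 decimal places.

R = Σ_{i=2}^{6} C(6,i) p^i (1−p)^{6−i} with p = 0.77
C(6,2)·0.77^2·0.23^4 = 0.02489
C(6,3)·0.77^3·0.23^3 = 0.11109
C(6,4)·0.77^4·0.23^2 = 0.27894
C(6,5)·0.77^5·0.23^1 = 0.37354
C(6,6)·0.77^6·0.23^0 = 0.20842
Sum = 0.997

0.997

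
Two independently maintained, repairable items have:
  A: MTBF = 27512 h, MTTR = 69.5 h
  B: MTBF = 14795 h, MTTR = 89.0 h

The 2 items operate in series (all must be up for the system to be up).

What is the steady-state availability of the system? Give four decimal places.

A(A) = MTBF/(MTBF+MTTR) = 27512/(27512+69.5) = 0.997480
A(B) = MTBF/(MTBF+MTTR) = 14795/(14795+89.0) = 0.994020
Series availability: 0.997480 × 0.994020 = 0.9915

0.9915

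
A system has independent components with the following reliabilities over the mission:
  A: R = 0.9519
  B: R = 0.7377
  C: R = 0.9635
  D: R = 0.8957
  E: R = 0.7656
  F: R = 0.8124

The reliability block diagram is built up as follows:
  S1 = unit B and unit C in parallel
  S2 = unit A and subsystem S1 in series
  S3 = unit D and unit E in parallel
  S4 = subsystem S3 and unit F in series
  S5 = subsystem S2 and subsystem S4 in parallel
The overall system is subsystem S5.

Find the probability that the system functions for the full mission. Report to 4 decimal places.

0.9881

Parallel (B and C): 1 − (1 − 0.737700)(1 − 0.963500) = 0.990426
Series (A and [0.990426]): 0.951900 × 0.990426 = 0.942787
Parallel (D and E): 1 − (1 − 0.895700)(1 − 0.765600) = 0.975552
Series ([0.975552] and F): 0.975552 × 0.812400 = 0.792538
Parallel ([0.942787] and [0.792538]): 1 − (1 − 0.942787)(1 − 0.792538) = 0.9881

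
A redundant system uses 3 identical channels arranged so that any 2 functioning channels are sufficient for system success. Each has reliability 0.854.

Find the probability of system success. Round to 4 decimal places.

R = Σ_{i=2}^{3} C(3,i) p^i (1−p)^{3−i} with p = 0.854
C(3,2)·0.854^2·0.146^1 = 0.319440
C(3,3)·0.854^3·0.146^0 = 0.622836
Sum = 0.9423

0.9423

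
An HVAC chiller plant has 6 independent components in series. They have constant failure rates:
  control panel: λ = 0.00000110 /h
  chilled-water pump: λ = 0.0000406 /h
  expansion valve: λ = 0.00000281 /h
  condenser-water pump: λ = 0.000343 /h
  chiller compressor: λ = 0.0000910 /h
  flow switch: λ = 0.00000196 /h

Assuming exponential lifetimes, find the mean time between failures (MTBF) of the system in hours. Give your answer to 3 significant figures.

Series of exponential components: λ_sys = Σ λ_i
λ_sys = 0.00000110 + 0.0000406 + 0.00000281 + 0.000343 + 0.0000910 + 0.00000196 = 4.8047e-04 /h
MTBF = 1 / λ_sys = 2080 h

2080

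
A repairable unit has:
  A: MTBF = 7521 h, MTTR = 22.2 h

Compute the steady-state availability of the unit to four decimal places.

0.9971

A(A) = MTBF/(MTBF+MTTR) = 7521/(7521+22.2) = 0.9971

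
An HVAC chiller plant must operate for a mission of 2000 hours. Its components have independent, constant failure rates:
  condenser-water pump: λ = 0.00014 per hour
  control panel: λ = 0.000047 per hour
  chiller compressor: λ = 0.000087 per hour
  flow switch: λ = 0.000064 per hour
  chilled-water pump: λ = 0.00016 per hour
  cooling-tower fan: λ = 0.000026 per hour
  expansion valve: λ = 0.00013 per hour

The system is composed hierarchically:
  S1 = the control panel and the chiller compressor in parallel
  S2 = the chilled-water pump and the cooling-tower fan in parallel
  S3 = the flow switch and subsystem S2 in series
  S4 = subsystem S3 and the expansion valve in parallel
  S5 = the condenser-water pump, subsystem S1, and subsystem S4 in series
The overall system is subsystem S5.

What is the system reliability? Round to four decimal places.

0.7224

R(condenser-water pump) = exp(−0.00014 × 2000) = 0.755784
R(control panel) = exp(−0.000047 × 2000) = 0.910283
R(chiller compressor) = exp(−0.000087 × 2000) = 0.840297
R(flow switch) = exp(−0.000064 × 2000) = 0.879853
R(chilled-water pump) = exp(−0.00016 × 2000) = 0.726149
R(cooling-tower fan) = exp(−0.000026 × 2000) = 0.949329
R(expansion valve) = exp(−0.00013 × 2000) = 0.771052
Parallel (control panel and chiller compressor): 1 − (1 − 0.910283)(1 − 0.840297) = 0.985672
Parallel (chilled-water pump and cooling-tower fan): 1 − (1 − 0.726149)(1 − 0.949329) = 0.986124
Series (flow switch and [0.986124]): 0.879853 × 0.986124 = 0.867644
Parallel ([0.867644] and expansion valve): 1 − (1 − 0.867644)(1 − 0.771052) = 0.969697
Series (condenser-water pump, [0.985672], and [0.969697]): 0.755784 × 0.985672 × 0.969697 = 0.7224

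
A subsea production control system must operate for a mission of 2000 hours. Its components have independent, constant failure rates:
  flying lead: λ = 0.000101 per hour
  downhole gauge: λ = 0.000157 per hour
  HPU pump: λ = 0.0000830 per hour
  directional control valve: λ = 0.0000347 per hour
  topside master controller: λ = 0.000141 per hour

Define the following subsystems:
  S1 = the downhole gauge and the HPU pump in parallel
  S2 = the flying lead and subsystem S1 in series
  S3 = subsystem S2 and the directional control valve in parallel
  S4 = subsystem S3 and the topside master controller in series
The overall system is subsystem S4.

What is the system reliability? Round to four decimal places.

R(flying lead) = exp(−0.000101 × 2000) = 0.817095
R(downhole gauge) = exp(−0.000157 × 2000) = 0.730519
R(HPU pump) = exp(−0.0000830 × 2000) = 0.847046
R(directional control valve) = exp(−0.0000347 × 2000) = 0.932953
R(topside master controller) = exp(−0.000141 × 2000) = 0.754274
Parallel (downhole gauge and HPU pump): 1 − (1 − 0.730519)(1 − 0.847046) = 0.958782
Series (flying lead and [0.958782]): 0.817095 × 0.958782 = 0.783416
Parallel ([0.783416] and directional control valve): 1 − (1 − 0.783416)(1 − 0.932953) = 0.985479
Series ([0.985479] and topside master controller): 0.985479 × 0.754274 = 0.7433

0.7433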